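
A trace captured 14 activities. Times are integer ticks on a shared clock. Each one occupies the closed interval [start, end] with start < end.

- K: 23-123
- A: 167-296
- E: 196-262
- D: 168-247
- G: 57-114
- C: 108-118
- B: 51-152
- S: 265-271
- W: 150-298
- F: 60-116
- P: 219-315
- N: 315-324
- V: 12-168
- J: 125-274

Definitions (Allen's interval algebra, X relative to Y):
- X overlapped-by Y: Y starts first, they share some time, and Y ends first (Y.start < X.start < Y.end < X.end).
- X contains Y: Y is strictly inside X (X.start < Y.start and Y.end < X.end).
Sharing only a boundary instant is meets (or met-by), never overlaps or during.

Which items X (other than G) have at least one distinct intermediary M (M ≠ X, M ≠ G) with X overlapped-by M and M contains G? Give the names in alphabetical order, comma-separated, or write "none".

A, B, J, W

Target G = [57, 114].
Intermediaries M with M contains G: B, K, V.
Via B — items with X overlapped-by B: J, W.
Via K — items with X overlapped-by K: B.
Via V — items with X overlapped-by V: A, J, W.
Union: A, B, J, W.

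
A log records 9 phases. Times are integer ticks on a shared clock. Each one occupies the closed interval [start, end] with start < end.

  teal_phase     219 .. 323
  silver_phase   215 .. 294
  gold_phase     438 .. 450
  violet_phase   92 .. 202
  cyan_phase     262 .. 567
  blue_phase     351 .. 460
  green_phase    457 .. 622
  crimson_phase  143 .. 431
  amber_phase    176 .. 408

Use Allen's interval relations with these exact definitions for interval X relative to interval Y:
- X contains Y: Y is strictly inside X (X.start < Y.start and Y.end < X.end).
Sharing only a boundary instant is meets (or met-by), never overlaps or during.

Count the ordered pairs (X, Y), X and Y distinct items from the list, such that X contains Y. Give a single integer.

Checking all 72 ordered pairs for relation 'contains'; matching pairs in alphabetical order:
(amber_phase, silver_phase): amber_phase contains silver_phase ✓
(amber_phase, teal_phase): amber_phase contains teal_phase ✓
(blue_phase, gold_phase): blue_phase contains gold_phase ✓
(crimson_phase, amber_phase): crimson_phase contains amber_phase ✓
(crimson_phase, silver_phase): crimson_phase contains silver_phase ✓
(crimson_phase, teal_phase): crimson_phase contains teal_phase ✓
(cyan_phase, blue_phase): cyan_phase contains blue_phase ✓
(cyan_phase, gold_phase): cyan_phase contains gold_phase ✓
Count: 8.

8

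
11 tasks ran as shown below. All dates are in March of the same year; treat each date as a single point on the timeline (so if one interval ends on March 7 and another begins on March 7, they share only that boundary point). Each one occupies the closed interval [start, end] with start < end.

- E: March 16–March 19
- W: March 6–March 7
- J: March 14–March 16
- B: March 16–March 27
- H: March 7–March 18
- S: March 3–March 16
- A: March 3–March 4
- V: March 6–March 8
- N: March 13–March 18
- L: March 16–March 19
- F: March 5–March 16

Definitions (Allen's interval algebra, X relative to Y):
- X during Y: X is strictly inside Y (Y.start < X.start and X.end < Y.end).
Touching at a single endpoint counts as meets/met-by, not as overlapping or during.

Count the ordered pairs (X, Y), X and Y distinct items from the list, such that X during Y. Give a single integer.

6

Checking all 110 ordered pairs for relation 'during'; matching pairs in alphabetical order:
(J, H): J during H ✓
(J, N): J during N ✓
(V, F): V during F ✓
(V, S): V during S ✓
(W, F): W during F ✓
(W, S): W during S ✓
Count: 6.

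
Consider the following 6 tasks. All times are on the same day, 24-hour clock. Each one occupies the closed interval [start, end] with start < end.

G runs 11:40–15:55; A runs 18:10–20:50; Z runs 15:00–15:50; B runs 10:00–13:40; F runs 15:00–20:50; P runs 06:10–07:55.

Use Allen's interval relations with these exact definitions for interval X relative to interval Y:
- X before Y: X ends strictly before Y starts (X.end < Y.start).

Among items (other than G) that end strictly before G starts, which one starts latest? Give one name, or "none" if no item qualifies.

P

Target G = [11:40, 15:55].
A [18:10, 20:50] → after → excluded.
B [10:00, 13:40] → overlaps → excluded.
F [15:00, 20:50] → overlapped-by → excluded.
P [06:10, 07:55] → before → candidate.
Z [15:00, 15:50] → during → excluded.
Among candidates, latest start is 06:10 → P.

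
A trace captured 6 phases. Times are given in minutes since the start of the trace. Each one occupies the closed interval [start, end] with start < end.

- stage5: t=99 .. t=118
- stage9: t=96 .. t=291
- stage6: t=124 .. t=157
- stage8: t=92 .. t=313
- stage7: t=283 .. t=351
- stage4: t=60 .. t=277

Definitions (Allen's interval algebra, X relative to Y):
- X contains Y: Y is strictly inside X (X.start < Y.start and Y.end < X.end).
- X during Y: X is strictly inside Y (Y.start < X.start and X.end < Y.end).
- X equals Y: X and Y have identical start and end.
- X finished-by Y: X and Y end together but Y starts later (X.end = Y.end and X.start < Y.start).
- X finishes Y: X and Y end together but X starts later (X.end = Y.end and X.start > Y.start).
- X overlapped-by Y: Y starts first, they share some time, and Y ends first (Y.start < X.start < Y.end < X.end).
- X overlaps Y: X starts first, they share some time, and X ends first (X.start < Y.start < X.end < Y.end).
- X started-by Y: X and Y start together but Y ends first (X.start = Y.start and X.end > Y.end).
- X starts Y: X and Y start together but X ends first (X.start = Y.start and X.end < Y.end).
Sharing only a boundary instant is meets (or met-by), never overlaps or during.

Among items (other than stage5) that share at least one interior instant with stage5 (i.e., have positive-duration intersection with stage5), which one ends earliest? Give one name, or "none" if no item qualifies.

stage4

Target stage5 = [t=99, t=118].
stage4 [t=60, t=277] → contains → candidate.
stage6 [t=124, t=157] → after → excluded.
stage7 [t=283, t=351] → after → excluded.
stage8 [t=92, t=313] → contains → candidate.
stage9 [t=96, t=291] → contains → candidate.
Among candidates, earliest end is t=277 → stage4.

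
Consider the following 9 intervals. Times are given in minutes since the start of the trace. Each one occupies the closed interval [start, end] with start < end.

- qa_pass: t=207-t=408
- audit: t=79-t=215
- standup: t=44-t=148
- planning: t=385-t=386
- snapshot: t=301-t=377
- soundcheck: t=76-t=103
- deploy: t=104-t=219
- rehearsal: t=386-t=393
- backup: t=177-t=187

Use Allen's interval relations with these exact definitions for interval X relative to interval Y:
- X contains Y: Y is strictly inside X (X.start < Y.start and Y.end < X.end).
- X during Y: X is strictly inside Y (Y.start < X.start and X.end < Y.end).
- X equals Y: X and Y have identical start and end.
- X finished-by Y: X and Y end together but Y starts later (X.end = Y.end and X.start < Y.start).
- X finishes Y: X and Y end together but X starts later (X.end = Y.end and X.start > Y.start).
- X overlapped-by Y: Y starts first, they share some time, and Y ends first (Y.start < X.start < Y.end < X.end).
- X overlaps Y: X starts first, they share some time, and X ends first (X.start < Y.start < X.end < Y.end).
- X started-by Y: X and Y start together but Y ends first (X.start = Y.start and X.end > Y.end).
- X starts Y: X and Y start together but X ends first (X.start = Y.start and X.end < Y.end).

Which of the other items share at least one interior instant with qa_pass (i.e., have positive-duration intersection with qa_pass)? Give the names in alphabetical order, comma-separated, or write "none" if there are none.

audit, deploy, planning, rehearsal, snapshot

Target qa_pass = [t=207, t=408].
audit [t=79, t=215] → overlaps → yes.
backup [t=177, t=187] → before → no.
deploy [t=104, t=219] → overlaps → yes.
planning [t=385, t=386] → during → yes.
rehearsal [t=386, t=393] → during → yes.
snapshot [t=301, t=377] → during → yes.
soundcheck [t=76, t=103] → before → no.
standup [t=44, t=148] → before → no.
Result: audit, deploy, planning, rehearsal, snapshot.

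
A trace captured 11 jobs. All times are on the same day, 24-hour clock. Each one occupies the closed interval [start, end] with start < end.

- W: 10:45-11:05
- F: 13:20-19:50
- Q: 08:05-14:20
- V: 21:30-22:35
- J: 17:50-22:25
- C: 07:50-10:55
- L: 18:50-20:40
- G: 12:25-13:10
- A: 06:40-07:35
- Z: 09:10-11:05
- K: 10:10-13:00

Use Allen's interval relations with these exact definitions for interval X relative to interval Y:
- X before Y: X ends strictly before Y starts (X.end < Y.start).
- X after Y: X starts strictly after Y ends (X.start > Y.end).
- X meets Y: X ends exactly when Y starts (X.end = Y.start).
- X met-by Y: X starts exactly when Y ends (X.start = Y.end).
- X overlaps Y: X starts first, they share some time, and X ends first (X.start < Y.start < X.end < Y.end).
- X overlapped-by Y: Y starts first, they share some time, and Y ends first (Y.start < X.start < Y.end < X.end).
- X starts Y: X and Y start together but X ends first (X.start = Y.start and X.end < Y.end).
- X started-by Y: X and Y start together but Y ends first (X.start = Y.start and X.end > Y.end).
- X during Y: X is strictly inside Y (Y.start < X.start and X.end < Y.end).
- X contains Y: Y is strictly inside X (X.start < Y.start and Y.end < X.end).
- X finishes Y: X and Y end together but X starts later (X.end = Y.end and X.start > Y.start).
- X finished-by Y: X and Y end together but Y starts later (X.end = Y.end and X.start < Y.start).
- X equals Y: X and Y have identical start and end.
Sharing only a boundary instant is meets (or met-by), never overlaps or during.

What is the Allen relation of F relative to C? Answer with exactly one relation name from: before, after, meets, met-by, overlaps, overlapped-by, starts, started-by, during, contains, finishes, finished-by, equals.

after

F = [13:20, 19:50]; C = [07:50, 10:55].
Compare endpoints: F.start > C.start, F.start > C.end, F.end > C.start, F.end > C.end.
That pattern is 'after'.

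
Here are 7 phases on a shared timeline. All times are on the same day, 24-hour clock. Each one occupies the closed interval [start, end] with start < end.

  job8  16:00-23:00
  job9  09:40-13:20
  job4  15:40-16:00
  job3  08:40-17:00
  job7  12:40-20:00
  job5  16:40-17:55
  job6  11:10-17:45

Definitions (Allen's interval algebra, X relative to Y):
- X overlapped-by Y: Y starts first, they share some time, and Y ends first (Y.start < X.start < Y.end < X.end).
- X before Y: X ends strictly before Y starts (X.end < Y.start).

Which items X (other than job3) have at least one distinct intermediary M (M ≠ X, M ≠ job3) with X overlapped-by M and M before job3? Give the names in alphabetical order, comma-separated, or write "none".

Target job3 = [08:40, 17:00].
Intermediaries M with M before job3: none.
Union: none.

none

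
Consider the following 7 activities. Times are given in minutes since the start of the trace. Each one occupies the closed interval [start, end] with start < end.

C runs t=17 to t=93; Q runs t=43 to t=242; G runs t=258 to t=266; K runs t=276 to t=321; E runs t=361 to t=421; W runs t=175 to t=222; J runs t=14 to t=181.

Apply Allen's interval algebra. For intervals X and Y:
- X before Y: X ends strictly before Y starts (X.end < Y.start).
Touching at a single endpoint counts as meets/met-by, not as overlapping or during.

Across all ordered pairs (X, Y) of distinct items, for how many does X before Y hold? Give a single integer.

Checking all 42 ordered pairs for relation 'before'; matching pairs in alphabetical order:
(C, E): C before E ✓
(C, G): C before G ✓
(C, K): C before K ✓
(C, W): C before W ✓
(G, E): G before E ✓
(G, K): G before K ✓
(J, E): J before E ✓
(J, G): J before G ✓
(J, K): J before K ✓
(K, E): K before E ✓
(Q, E): Q before E ✓
(Q, G): Q before G ✓
(Q, K): Q before K ✓
(W, E): W before E ✓
(W, G): W before G ✓
(W, K): W before K ✓
Count: 16.

16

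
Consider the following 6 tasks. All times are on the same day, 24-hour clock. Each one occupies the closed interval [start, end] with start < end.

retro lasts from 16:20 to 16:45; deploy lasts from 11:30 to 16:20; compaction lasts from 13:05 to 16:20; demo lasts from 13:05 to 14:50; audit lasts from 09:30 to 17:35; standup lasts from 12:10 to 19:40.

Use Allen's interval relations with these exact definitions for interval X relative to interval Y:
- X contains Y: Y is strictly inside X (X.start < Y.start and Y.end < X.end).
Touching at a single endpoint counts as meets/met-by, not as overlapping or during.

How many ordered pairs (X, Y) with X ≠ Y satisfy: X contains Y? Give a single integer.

Checking all 30 ordered pairs for relation 'contains'; matching pairs in alphabetical order:
(audit, compaction): audit contains compaction ✓
(audit, demo): audit contains demo ✓
(audit, deploy): audit contains deploy ✓
(audit, retro): audit contains retro ✓
(deploy, demo): deploy contains demo ✓
(standup, compaction): standup contains compaction ✓
(standup, demo): standup contains demo ✓
(standup, retro): standup contains retro ✓
Count: 8.

8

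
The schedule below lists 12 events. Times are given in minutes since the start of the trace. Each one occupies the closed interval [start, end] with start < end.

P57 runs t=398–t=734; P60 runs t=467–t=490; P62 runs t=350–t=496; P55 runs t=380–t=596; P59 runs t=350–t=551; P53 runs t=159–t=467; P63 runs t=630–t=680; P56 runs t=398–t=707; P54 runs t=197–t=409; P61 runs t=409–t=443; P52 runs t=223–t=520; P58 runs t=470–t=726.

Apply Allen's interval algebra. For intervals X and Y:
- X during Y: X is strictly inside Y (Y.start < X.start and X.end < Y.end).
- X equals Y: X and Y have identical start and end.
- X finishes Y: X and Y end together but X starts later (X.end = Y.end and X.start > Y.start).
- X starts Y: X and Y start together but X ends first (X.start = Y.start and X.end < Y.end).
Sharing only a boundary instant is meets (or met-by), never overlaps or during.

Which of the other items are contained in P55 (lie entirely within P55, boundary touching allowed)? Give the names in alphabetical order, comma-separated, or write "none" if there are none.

P60, P61

Target P55 = [t=380, t=596].
P52 [t=223, t=520] → overlaps → no.
P53 [t=159, t=467] → overlaps → no.
P54 [t=197, t=409] → overlaps → no.
P56 [t=398, t=707] → overlapped-by → no.
P57 [t=398, t=734] → overlapped-by → no.
P58 [t=470, t=726] → overlapped-by → no.
P59 [t=350, t=551] → overlaps → no.
P60 [t=467, t=490] → during → yes.
P61 [t=409, t=443] → during → yes.
P62 [t=350, t=496] → overlaps → no.
P63 [t=630, t=680] → after → no.
Result: P60, P61.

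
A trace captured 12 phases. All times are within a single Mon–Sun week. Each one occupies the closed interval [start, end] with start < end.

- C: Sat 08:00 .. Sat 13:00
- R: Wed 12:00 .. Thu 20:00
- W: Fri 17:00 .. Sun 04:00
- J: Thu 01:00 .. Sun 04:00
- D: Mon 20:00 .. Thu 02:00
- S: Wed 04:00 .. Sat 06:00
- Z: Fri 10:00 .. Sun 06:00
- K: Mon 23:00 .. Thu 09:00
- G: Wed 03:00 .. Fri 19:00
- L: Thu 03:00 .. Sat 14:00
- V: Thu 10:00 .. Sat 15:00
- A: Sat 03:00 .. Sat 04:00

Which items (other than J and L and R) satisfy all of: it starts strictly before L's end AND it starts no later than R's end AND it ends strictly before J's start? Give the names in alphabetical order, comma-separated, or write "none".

Conditions: its start is strictly before L's end (X.start < Sat 14:00) AND its start is no later than R's end (X.start <= Thu 20:00) AND its end is strictly before J's start (X.end < Thu 01:00).
A: start Sat 03:00 < Sat 14:00? ✓; start Sat 03:00 <= Thu 20:00? ✗; end Sat 04:00 < Thu 01:00? ✗ → no.
C: start Sat 08:00 < Sat 14:00? ✓; start Sat 08:00 <= Thu 20:00? ✗; end Sat 13:00 < Thu 01:00? ✗ → no.
D: start Mon 20:00 < Sat 14:00? ✓; start Mon 20:00 <= Thu 20:00? ✓; end Thu 02:00 < Thu 01:00? ✗ → no.
G: start Wed 03:00 < Sat 14:00? ✓; start Wed 03:00 <= Thu 20:00? ✓; end Fri 19:00 < Thu 01:00? ✗ → no.
K: start Mon 23:00 < Sat 14:00? ✓; start Mon 23:00 <= Thu 20:00? ✓; end Thu 09:00 < Thu 01:00? ✗ → no.
S: start Wed 04:00 < Sat 14:00? ✓; start Wed 04:00 <= Thu 20:00? ✓; end Sat 06:00 < Thu 01:00? ✗ → no.
V: start Thu 10:00 < Sat 14:00? ✓; start Thu 10:00 <= Thu 20:00? ✓; end Sat 15:00 < Thu 01:00? ✗ → no.
W: start Fri 17:00 < Sat 14:00? ✓; start Fri 17:00 <= Thu 20:00? ✗; end Sun 04:00 < Thu 01:00? ✗ → no.
Z: start Fri 10:00 < Sat 14:00? ✓; start Fri 10:00 <= Thu 20:00? ✗; end Sun 06:00 < Thu 01:00? ✗ → no.
Result: none.

none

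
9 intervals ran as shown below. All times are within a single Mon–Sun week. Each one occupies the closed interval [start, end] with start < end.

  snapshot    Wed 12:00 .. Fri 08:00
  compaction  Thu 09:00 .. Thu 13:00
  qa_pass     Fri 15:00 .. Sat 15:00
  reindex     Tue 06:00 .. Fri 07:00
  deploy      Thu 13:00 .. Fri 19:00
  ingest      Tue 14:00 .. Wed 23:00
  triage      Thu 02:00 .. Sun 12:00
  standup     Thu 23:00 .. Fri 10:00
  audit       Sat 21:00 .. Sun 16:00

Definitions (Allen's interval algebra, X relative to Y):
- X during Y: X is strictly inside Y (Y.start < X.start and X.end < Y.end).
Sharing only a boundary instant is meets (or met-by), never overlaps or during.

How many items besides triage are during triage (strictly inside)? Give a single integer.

4

Target triage = [Thu 02:00, Sun 12:00].
audit [Sat 21:00, Sun 16:00] → overlapped-by → no.
compaction [Thu 09:00, Thu 13:00] → during → counts.
deploy [Thu 13:00, Fri 19:00] → during → counts.
ingest [Tue 14:00, Wed 23:00] → before → no.
qa_pass [Fri 15:00, Sat 15:00] → during → counts.
reindex [Tue 06:00, Fri 07:00] → overlaps → no.
snapshot [Wed 12:00, Fri 08:00] → overlaps → no.
standup [Thu 23:00, Fri 10:00] → during → counts.
Total: 4.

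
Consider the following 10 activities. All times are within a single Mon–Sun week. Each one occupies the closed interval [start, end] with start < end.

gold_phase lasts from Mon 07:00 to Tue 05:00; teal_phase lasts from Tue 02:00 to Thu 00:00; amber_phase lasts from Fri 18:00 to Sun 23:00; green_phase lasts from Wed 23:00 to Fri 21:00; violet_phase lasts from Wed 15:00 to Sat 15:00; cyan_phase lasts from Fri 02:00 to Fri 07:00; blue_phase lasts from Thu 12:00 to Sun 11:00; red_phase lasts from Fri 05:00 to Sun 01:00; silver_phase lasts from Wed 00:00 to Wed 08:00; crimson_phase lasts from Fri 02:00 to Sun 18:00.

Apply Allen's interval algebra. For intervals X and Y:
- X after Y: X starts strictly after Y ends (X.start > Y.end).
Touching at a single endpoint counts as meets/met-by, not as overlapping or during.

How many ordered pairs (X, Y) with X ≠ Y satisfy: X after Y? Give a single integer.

21

Checking all 90 ordered pairs for relation 'after'; matching pairs in alphabetical order:
(amber_phase, cyan_phase): amber_phase after cyan_phase ✓
(amber_phase, gold_phase): amber_phase after gold_phase ✓
(amber_phase, silver_phase): amber_phase after silver_phase ✓
(amber_phase, teal_phase): amber_phase after teal_phase ✓
(blue_phase, gold_phase): blue_phase after gold_phase ✓
(blue_phase, silver_phase): blue_phase after silver_phase ✓
(blue_phase, teal_phase): blue_phase after teal_phase ✓
(crimson_phase, gold_phase): crimson_phase after gold_phase ✓
(crimson_phase, silver_phase): crimson_phase after silver_phase ✓
(crimson_phase, teal_phase): crimson_phase after teal_phase ✓
(cyan_phase, gold_phase): cyan_phase after gold_phase ✓
(cyan_phase, silver_phase): cyan_phase after silver_phase ✓
(cyan_phase, teal_phase): cyan_phase after teal_phase ✓
(green_phase, gold_phase): green_phase after gold_phase ✓
(green_phase, silver_phase): green_phase after silver_phase ✓
(red_phase, gold_phase): red_phase after gold_phase ✓
(red_phase, silver_phase): red_phase after silver_phase ✓
(red_phase, teal_phase): red_phase after teal_phase ✓
(silver_phase, gold_phase): silver_phase after gold_phase ✓
(violet_phase, gold_phase): violet_phase after gold_phase ✓
(violet_phase, silver_phase): violet_phase after silver_phase ✓
Count: 21.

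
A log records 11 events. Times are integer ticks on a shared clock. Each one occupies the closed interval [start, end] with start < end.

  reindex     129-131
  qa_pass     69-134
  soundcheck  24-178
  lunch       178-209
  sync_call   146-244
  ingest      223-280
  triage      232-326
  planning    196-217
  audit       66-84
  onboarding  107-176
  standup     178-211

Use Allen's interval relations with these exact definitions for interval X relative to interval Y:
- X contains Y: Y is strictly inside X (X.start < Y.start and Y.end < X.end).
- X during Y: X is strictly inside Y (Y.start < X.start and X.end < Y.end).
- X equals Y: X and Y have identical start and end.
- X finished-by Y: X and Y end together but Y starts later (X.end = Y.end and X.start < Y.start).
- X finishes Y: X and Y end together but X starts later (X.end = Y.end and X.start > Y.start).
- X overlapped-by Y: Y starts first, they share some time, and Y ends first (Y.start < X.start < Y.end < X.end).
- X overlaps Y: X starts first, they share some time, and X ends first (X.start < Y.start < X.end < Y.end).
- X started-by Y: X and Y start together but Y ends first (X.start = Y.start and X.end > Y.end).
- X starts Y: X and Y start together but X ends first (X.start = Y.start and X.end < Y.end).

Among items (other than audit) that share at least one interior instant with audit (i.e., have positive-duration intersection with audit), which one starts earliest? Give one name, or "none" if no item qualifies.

soundcheck

Target audit = [66, 84].
ingest [223, 280] → after → excluded.
lunch [178, 209] → after → excluded.
onboarding [107, 176] → after → excluded.
planning [196, 217] → after → excluded.
qa_pass [69, 134] → overlapped-by → candidate.
reindex [129, 131] → after → excluded.
soundcheck [24, 178] → contains → candidate.
standup [178, 211] → after → excluded.
sync_call [146, 244] → after → excluded.
triage [232, 326] → after → excluded.
Among candidates, earliest start is 24 → soundcheck.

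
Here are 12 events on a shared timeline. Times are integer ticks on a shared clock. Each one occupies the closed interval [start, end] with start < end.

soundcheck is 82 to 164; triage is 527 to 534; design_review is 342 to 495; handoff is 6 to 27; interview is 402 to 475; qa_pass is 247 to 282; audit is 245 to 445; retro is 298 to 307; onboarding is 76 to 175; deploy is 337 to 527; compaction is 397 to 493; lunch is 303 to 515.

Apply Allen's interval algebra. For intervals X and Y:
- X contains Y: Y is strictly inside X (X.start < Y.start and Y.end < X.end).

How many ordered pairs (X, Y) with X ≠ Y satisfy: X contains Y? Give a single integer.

12

Checking all 132 ordered pairs for relation 'contains'; matching pairs in alphabetical order:
(audit, qa_pass): audit contains qa_pass ✓
(audit, retro): audit contains retro ✓
(compaction, interview): compaction contains interview ✓
(deploy, compaction): deploy contains compaction ✓
(deploy, design_review): deploy contains design_review ✓
(deploy, interview): deploy contains interview ✓
(design_review, compaction): design_review contains compaction ✓
(design_review, interview): design_review contains interview ✓
(lunch, compaction): lunch contains compaction ✓
(lunch, design_review): lunch contains design_review ✓
(lunch, interview): lunch contains interview ✓
(onboarding, soundcheck): onboarding contains soundcheck ✓
Count: 12.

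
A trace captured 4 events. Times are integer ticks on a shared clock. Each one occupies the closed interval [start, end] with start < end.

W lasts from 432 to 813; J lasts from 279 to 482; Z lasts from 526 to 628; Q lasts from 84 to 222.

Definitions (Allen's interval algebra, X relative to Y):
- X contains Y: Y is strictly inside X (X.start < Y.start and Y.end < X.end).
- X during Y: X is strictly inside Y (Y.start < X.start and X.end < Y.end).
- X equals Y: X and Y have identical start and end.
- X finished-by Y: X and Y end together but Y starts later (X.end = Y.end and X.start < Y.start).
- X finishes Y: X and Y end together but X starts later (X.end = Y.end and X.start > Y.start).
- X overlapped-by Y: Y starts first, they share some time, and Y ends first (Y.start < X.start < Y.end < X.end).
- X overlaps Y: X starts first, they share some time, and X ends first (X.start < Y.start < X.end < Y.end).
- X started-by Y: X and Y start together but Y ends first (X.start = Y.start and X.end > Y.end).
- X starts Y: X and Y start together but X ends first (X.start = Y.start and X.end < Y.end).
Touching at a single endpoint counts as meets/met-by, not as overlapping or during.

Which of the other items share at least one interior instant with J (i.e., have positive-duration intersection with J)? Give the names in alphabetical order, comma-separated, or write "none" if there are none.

W

Target J = [279, 482].
Q [84, 222] → before → no.
W [432, 813] → overlapped-by → yes.
Z [526, 628] → after → no.
Result: W.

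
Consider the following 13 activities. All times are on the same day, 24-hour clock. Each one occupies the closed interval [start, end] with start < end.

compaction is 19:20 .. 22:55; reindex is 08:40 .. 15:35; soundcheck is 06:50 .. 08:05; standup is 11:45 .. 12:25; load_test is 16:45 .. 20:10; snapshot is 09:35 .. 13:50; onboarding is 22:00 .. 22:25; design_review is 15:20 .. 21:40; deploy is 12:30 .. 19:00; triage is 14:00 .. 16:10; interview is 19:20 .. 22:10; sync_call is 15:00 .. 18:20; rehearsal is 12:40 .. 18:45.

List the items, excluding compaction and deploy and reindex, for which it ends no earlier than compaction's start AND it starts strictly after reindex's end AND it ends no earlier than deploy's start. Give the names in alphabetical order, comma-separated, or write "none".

Conditions: its end is no earlier than compaction's start (X.end >= 19:20) AND its start is strictly after reindex's end (X.start > 15:35) AND its end is no earlier than deploy's start (X.end >= 12:30).
design_review: end 21:40 >= 19:20? ✓; start 15:20 > 15:35? ✗; end 21:40 >= 12:30? ✓ → no.
interview: end 22:10 >= 19:20? ✓; start 19:20 > 15:35? ✓; end 22:10 >= 12:30? ✓ → yes.
load_test: end 20:10 >= 19:20? ✓; start 16:45 > 15:35? ✓; end 20:10 >= 12:30? ✓ → yes.
onboarding: end 22:25 >= 19:20? ✓; start 22:00 > 15:35? ✓; end 22:25 >= 12:30? ✓ → yes.
rehearsal: end 18:45 >= 19:20? ✗; start 12:40 > 15:35? ✗; end 18:45 >= 12:30? ✓ → no.
snapshot: end 13:50 >= 19:20? ✗; start 09:35 > 15:35? ✗; end 13:50 >= 12:30? ✓ → no.
soundcheck: end 08:05 >= 19:20? ✗; start 06:50 > 15:35? ✗; end 08:05 >= 12:30? ✗ → no.
standup: end 12:25 >= 19:20? ✗; start 11:45 > 15:35? ✗; end 12:25 >= 12:30? ✗ → no.
sync_call: end 18:20 >= 19:20? ✗; start 15:00 > 15:35? ✗; end 18:20 >= 12:30? ✓ → no.
triage: end 16:10 >= 19:20? ✗; start 14:00 > 15:35? ✗; end 16:10 >= 12:30? ✓ → no.
Result: interview, load_test, onboarding.

interview, load_test, onboarding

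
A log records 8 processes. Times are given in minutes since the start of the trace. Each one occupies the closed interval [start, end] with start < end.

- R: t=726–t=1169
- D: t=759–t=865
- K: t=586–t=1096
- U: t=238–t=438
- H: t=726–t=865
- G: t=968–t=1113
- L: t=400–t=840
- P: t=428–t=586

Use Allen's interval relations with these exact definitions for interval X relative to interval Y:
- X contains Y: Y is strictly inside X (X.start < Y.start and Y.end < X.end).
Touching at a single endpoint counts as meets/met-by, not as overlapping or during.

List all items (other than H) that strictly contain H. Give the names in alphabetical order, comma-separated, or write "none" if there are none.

K

Target H = [t=726, t=865].
D [t=759, t=865] → finishes → no.
G [t=968, t=1113] → after → no.
K [t=586, t=1096] → contains → yes.
L [t=400, t=840] → overlaps → no.
P [t=428, t=586] → before → no.
R [t=726, t=1169] → started-by → no.
U [t=238, t=438] → before → no.
Result: K.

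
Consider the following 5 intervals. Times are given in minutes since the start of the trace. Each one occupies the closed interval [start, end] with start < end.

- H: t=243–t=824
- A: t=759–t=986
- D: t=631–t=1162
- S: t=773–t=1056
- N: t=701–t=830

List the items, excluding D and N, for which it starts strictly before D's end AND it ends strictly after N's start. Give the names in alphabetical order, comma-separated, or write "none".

A, H, S

Conditions: its start is strictly before D's end (X.start < t=1162) AND its end is strictly after N's start (X.end > t=701).
A: start t=759 < t=1162? ✓; end t=986 > t=701? ✓ → yes.
H: start t=243 < t=1162? ✓; end t=824 > t=701? ✓ → yes.
S: start t=773 < t=1162? ✓; end t=1056 > t=701? ✓ → yes.
Result: A, H, S.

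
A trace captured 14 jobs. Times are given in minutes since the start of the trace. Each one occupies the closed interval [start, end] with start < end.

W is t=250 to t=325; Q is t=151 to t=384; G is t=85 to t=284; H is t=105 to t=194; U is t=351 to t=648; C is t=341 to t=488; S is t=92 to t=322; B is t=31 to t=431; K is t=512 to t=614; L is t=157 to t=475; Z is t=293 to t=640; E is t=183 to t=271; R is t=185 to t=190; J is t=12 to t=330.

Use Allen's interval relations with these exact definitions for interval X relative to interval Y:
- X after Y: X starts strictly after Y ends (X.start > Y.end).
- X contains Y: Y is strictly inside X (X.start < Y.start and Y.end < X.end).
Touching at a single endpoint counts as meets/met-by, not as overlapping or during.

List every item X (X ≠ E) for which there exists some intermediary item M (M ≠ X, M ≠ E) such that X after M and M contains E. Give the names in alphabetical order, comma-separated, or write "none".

Target E = [t=183, t=271].
Intermediaries M with M contains E: B, G, J, L, Q, S.
Via B — items with X after B: K.
Via G — items with X after G: C, K, U, Z.
Via J — items with X after J: C, K, U.
Via L — items with X after L: K.
Via Q — items with X after Q: K.
Via S — items with X after S: C, K, U.
Union: C, K, U, Z.

C, K, U, Z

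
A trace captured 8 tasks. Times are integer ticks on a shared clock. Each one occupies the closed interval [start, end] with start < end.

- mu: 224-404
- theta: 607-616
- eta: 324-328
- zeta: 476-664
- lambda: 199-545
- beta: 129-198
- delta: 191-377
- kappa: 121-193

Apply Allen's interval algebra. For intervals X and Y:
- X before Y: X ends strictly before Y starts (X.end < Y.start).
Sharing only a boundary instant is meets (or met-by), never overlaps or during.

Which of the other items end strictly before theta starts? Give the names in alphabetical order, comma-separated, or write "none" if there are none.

beta, delta, eta, kappa, lambda, mu

Target theta = [607, 616].
beta [129, 198] → before → yes.
delta [191, 377] → before → yes.
eta [324, 328] → before → yes.
kappa [121, 193] → before → yes.
lambda [199, 545] → before → yes.
mu [224, 404] → before → yes.
zeta [476, 664] → contains → no.
Result: beta, delta, eta, kappa, lambda, mu.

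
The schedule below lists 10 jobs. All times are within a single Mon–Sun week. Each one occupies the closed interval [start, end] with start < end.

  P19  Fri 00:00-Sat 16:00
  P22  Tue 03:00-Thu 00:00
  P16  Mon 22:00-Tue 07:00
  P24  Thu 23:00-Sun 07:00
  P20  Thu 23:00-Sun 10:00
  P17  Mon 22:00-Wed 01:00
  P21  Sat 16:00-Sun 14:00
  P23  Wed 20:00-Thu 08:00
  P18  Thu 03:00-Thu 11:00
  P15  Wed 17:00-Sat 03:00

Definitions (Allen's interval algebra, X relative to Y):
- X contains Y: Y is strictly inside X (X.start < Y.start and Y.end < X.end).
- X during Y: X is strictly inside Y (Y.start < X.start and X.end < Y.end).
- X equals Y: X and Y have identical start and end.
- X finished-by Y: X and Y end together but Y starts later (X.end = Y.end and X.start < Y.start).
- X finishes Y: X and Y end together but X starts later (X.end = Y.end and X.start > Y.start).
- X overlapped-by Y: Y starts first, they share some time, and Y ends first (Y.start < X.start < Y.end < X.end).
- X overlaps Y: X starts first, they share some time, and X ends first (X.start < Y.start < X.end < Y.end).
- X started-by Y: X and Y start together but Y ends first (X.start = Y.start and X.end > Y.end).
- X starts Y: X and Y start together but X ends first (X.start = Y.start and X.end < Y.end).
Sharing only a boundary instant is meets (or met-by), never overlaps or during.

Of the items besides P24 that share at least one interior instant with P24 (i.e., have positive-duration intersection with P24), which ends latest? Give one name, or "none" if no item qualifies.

P21

Target P24 = [Thu 23:00, Sun 07:00].
P15 [Wed 17:00, Sat 03:00] → overlaps → candidate.
P16 [Mon 22:00, Tue 07:00] → before → excluded.
P17 [Mon 22:00, Wed 01:00] → before → excluded.
P18 [Thu 03:00, Thu 11:00] → before → excluded.
P19 [Fri 00:00, Sat 16:00] → during → candidate.
P20 [Thu 23:00, Sun 10:00] → started-by → candidate.
P21 [Sat 16:00, Sun 14:00] → overlapped-by → candidate.
P22 [Tue 03:00, Thu 00:00] → before → excluded.
P23 [Wed 20:00, Thu 08:00] → before → excluded.
Among candidates, latest end is Sun 14:00 → P21.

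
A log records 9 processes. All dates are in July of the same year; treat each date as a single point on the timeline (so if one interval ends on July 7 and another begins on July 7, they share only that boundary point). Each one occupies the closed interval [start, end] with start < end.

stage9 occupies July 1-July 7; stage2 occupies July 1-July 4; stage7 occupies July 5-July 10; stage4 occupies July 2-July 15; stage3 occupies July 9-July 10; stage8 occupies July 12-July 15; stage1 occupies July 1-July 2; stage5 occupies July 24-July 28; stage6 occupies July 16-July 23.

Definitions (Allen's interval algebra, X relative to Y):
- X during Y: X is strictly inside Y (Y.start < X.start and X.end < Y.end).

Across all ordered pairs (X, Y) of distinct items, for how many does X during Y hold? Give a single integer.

2

Checking all 72 ordered pairs for relation 'during'; matching pairs in alphabetical order:
(stage3, stage4): stage3 during stage4 ✓
(stage7, stage4): stage7 during stage4 ✓
Count: 2.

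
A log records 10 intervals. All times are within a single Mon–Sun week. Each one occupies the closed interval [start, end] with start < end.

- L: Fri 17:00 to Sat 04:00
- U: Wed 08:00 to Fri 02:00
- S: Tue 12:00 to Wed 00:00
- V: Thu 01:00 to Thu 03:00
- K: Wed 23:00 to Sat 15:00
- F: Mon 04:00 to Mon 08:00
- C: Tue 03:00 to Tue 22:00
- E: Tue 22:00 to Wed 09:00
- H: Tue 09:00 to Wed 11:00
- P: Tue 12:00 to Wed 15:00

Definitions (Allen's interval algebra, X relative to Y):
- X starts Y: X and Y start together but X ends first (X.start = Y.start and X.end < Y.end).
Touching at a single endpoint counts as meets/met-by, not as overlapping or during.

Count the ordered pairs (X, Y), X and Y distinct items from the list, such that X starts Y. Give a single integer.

Checking all 90 ordered pairs for relation 'starts'; matching pairs in alphabetical order:
(S, P): S starts P ✓
Count: 1.

1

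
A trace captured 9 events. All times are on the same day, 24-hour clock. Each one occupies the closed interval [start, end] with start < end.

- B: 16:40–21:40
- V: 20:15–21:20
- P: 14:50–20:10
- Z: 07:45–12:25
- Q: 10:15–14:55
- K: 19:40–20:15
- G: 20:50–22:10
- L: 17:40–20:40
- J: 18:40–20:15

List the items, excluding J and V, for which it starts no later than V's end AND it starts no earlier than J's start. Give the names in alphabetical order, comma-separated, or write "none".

G, K

Conditions: its start is no later than V's end (X.start <= 21:20) AND its start is no earlier than J's start (X.start >= 18:40).
B: start 16:40 <= 21:20? ✓; start 16:40 >= 18:40? ✗ → no.
G: start 20:50 <= 21:20? ✓; start 20:50 >= 18:40? ✓ → yes.
K: start 19:40 <= 21:20? ✓; start 19:40 >= 18:40? ✓ → yes.
L: start 17:40 <= 21:20? ✓; start 17:40 >= 18:40? ✗ → no.
P: start 14:50 <= 21:20? ✓; start 14:50 >= 18:40? ✗ → no.
Q: start 10:15 <= 21:20? ✓; start 10:15 >= 18:40? ✗ → no.
Z: start 07:45 <= 21:20? ✓; start 07:45 >= 18:40? ✗ → no.
Result: G, K.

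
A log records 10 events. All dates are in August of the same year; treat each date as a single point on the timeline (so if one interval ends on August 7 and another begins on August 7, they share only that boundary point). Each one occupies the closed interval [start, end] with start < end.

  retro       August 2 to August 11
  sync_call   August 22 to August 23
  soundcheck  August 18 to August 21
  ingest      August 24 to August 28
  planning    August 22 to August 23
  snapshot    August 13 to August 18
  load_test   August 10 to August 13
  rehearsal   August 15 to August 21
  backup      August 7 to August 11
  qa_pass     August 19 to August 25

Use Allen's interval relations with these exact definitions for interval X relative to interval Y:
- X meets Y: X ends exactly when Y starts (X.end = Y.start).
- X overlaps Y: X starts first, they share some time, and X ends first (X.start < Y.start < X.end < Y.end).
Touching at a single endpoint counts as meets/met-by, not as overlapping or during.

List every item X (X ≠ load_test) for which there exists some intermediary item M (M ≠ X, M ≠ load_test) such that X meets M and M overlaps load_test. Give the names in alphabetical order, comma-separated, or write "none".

Target load_test = [August 10, August 13].
Intermediaries M with M overlaps load_test: backup, retro.
Via backup — items with X meets backup: none.
Via retro — items with X meets retro: none.
Union: none.

none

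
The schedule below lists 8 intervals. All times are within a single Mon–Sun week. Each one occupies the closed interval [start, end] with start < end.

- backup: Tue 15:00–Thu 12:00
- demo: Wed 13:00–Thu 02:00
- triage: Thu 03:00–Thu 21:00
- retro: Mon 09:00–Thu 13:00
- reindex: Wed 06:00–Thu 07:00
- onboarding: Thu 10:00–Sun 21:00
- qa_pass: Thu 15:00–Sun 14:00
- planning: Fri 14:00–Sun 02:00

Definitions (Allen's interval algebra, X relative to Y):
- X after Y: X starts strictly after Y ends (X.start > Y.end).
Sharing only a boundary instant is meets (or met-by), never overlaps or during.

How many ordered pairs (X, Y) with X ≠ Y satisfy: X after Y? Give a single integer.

12

Checking all 56 ordered pairs for relation 'after'; matching pairs in alphabetical order:
(onboarding, demo): onboarding after demo ✓
(onboarding, reindex): onboarding after reindex ✓
(planning, backup): planning after backup ✓
(planning, demo): planning after demo ✓
(planning, reindex): planning after reindex ✓
(planning, retro): planning after retro ✓
(planning, triage): planning after triage ✓
(qa_pass, backup): qa_pass after backup ✓
(qa_pass, demo): qa_pass after demo ✓
(qa_pass, reindex): qa_pass after reindex ✓
(qa_pass, retro): qa_pass after retro ✓
(triage, demo): triage after demo ✓
Count: 12.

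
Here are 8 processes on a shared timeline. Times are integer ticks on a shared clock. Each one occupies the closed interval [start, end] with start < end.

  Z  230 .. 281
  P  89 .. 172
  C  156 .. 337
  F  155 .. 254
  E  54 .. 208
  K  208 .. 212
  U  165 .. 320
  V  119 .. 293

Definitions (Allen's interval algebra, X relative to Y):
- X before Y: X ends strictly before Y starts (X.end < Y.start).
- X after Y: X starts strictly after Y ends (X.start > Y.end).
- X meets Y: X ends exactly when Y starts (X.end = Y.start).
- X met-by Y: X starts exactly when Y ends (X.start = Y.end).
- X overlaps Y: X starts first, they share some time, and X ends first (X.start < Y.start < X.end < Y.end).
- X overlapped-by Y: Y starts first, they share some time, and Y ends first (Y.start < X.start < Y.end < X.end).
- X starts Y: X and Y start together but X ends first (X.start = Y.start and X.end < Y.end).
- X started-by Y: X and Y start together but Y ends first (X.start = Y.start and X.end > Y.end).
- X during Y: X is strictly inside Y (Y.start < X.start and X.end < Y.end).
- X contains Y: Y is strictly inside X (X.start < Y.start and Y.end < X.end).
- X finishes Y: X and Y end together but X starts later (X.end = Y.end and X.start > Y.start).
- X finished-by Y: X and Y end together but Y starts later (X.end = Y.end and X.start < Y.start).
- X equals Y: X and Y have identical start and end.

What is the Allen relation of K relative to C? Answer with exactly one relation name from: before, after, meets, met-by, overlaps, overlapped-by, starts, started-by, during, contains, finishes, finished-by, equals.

during

K = [208, 212]; C = [156, 337].
Compare endpoints: K.start > C.start, K.start < C.end, K.end > C.start, K.end < C.end.
That pattern is 'during'.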